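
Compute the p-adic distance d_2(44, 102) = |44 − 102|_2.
d_2(44, 102) = 1/2

Step 1 — x − y = 44 − 102 = -58. Step 2 — v_2(-58) = 1 (factor: -58 = −(2^1 · 29); the sign does not affect v_p). Step 3 — |x − y|_2 = 2^{-1} = 1/2.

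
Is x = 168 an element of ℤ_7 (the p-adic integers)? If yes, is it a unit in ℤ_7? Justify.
x ∈ ℤ_7 but not a unit; v_7(x) = 1 > 0

ℤ_7 = {x ∈ ℚ_7 : v_7(x) ≥ 0} and ℤ_7^× = {x ∈ ℤ_7 : v_7(x) = 0}. Here v_7(168) = v_7(num) − v_7(den) = 1; compare against these criteria.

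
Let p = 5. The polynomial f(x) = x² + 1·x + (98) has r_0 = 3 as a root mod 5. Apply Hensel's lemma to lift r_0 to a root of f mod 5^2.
r_1 = 23 (mod 25)

Hensel: r_{i+1} = r_i − f(r_i)·(f′(r_i))^{-1} mod 5^{i+2}, f′(x) = 2x + 1. Iterate:
  r_0 = 3 (mod 5)
  r_1 = 23 (mod 25)
Final: r = 23 satisfies f(r) ≡ 0 mod 5^2.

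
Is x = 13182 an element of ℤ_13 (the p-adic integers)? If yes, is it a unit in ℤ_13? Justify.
x ∈ ℤ_13 but not a unit; v_13(x) = 3 > 0

ℤ_13 = {x ∈ ℚ_13 : v_13(x) ≥ 0} and ℤ_13^× = {x ∈ ℤ_13 : v_13(x) = 0}. Here v_13(13182) = v_13(num) − v_13(den) = 3; compare against these criteria.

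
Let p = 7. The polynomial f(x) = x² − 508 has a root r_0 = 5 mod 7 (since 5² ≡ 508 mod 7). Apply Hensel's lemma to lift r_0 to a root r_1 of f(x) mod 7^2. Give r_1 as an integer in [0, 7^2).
r_1 = 19 (mod 49)

Hensel's recurrence: r_{i+1} = r_i − f(r_i)·(f′(r_i))^{-1} mod 7^{i+2}, with f′(x) = 2x. Iterate:
  r_0 = 5 (mod 7)
  r_1 = 19 (mod 49)
Final: r_1 = 19, and one checks f(r_1) ≡ 0 mod 7^2.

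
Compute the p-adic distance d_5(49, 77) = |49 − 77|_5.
d_5(49, 77) = 1

Step 1 — x − y = 49 − 77 = -28. Step 2 — v_5(-28) = 0 (factor: -28 = −(5^0 · 28); the sign does not affect v_p). Step 3 — |x − y|_5 = 5^{0} = 1.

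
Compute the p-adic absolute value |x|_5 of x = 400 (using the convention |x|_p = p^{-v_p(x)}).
|400|_5 = 1/25

Step 1 — compute v_5(x) by factoring powers of 5 out of the numerator and denominator: v_5(400) = 2. Step 2 — apply |x|_p = p^{-v_p(x)} = 5^{-2} = 1/25.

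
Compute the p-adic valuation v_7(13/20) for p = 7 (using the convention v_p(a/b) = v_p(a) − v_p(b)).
v_7(13/20) = 0

Factor powers of 7 from the numerator and denominator of the reduced fraction: 13 = 7^0 · 13 and 20 = 7^0 · 20. Apply v_p(a/b) = v_p(a) − v_p(b): v_7(13/20) = 0 − 0 = 0.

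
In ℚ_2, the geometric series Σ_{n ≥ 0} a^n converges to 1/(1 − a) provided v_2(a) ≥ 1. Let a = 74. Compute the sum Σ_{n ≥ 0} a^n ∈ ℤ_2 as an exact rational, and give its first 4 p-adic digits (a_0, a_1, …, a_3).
Σ a^n = 1/(1 − a) = -1/73;  first 4 digits = (1, 1, 1, 0)

v_2(a) = 1 ≥ 1, so the series converges in ℤ_2 to 1/(1 − a) = 1/(1 − 74) = -1/73. Expand this rational in ℤ_2: compute digits iteratively via d_i = x_i mod 2, x_{i+1} = (x_i − d_i)/2. The first 4 digits are (1, 1, 1, 0).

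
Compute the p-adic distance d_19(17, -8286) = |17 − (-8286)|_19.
d_19(17, -8286) = 1/361

Step 1 — x − y = 17 − (-8286) = 8303. Step 2 — v_19(8303) = 2 (factor: 8303 = (19^2 · 23); the sign does not affect v_p). Step 3 — |x − y|_19 = 19^{-2} = 1/361.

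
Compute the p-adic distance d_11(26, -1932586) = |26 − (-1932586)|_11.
d_11(26, -1932586) = 1/161051

Step 1 — x − y = 26 − (-1932586) = 1932612. Step 2 — v_11(1932612) = 5 (factor: 1932612 = (11^5 · 12); the sign does not affect v_p). Step 3 — |x − y|_11 = 11^{-5} = 1/161051.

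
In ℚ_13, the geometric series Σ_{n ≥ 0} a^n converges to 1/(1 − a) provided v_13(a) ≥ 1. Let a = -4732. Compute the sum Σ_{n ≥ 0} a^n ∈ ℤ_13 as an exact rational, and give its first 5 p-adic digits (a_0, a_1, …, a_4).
Σ a^n = 1/(1 − a) = 1/4733;  first 5 digits = (1, 0, 11, 10, 3)

v_13(a) = 2 ≥ 1, so the series converges in ℤ_13 to 1/(1 − a) = 1/(1 − (-4732)) = 1/4733. Expand this rational in ℤ_13: compute digits iteratively via d_i = x_i mod 13, x_{i+1} = (x_i − d_i)/13. The first 5 digits are (1, 0, 11, 10, 3).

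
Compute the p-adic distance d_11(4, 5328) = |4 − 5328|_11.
d_11(4, 5328) = 1/1331

Step 1 — x − y = 4 − 5328 = -5324. Step 2 — v_11(-5324) = 3 (factor: -5324 = −(11^3 · 4); the sign does not affect v_p). Step 3 — |x − y|_11 = 11^{-3} = 1/1331.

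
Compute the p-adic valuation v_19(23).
v_19(23) = 0

v_19(n) is the largest exponent k such that 19^k divides n. Factor out: 23 = 19^0 · 23. (Sign doesn't affect v_p.) So v_19(23) = 0.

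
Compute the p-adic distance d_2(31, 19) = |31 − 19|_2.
d_2(31, 19) = 1/4

Step 1 — x − y = 31 − 19 = 12. Step 2 — v_2(12) = 2 (factor: 12 = (2^2 · 3); the sign does not affect v_p). Step 3 — |x − y|_2 = 2^{-2} = 1/4.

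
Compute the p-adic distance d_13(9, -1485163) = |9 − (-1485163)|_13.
d_13(9, -1485163) = 1/371293

Step 1 — x − y = 9 − (-1485163) = 1485172. Step 2 — v_13(1485172) = 5 (factor: 1485172 = (13^5 · 4); the sign does not affect v_p). Step 3 — |x − y|_13 = 13^{-5} = 1/371293.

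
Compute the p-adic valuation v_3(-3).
v_3(-3) = 1

v_3(n) is the largest exponent k such that 3^k divides n. Factor out: -3 = -3^1 · 1. (Sign doesn't affect v_p.) So v_3(-3) = 1.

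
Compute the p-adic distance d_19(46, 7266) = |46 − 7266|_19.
d_19(46, 7266) = 1/361

Step 1 — x − y = 46 − 7266 = -7220. Step 2 — v_19(-7220) = 2 (factor: -7220 = −(19^2 · 20); the sign does not affect v_p). Step 3 — |x − y|_19 = 19^{-2} = 1/361.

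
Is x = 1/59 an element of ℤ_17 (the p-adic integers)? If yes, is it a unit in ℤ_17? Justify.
x ∈ ℤ_17^× (unit); v_17(x) = 0

ℤ_17 = {x ∈ ℚ_17 : v_17(x) ≥ 0} and ℤ_17^× = {x ∈ ℤ_17 : v_17(x) = 0}. Here v_17(1/59) = v_17(num) − v_17(den) = 0; compare against these criteria.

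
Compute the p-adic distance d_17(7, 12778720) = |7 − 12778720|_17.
d_17(7, 12778720) = 1/1419857

Step 1 — x − y = 7 − 12778720 = -12778713. Step 2 — v_17(-12778713) = 5 (factor: -12778713 = −(17^5 · 9); the sign does not affect v_p). Step 3 — |x − y|_17 = 17^{-5} = 1/1419857.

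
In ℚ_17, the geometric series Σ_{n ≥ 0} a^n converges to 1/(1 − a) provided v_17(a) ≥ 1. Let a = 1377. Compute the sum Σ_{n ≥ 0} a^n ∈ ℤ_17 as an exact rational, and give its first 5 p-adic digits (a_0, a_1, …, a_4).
Σ a^n = 1/(1 − a) = -1/1376;  first 5 digits = (1, 13, 3, 16, 4)

v_17(a) = 1 ≥ 1, so the series converges in ℤ_17 to 1/(1 − a) = 1/(1 − 1377) = -1/1376. Expand this rational in ℤ_17: compute digits iteratively via d_i = x_i mod 17, x_{i+1} = (x_i − d_i)/17. The first 5 digits are (1, 13, 3, 16, 4).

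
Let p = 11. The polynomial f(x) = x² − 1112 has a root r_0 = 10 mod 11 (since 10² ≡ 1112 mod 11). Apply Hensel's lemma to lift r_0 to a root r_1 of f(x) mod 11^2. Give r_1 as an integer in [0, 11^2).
r_1 = 109 (mod 121)

Hensel's recurrence: r_{i+1} = r_i − f(r_i)·(f′(r_i))^{-1} mod 11^{i+2}, with f′(x) = 2x. Iterate:
  r_0 = 10 (mod 11)
  r_1 = 109 (mod 121)
Final: r_1 = 109, and one checks f(r_1) ≡ 0 mod 11^2.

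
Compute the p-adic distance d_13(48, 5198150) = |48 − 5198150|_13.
d_13(48, 5198150) = 1/371293

Step 1 — x − y = 48 − 5198150 = -5198102. Step 2 — v_13(-5198102) = 5 (factor: -5198102 = −(13^5 · 14); the sign does not affect v_p). Step 3 — |x − y|_13 = 13^{-5} = 1/371293.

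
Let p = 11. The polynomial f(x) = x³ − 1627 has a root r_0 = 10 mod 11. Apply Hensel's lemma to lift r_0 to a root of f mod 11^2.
r_1 = 98 (mod 121)

Hensel: r_{i+1} = r_i − f(r_i)/f′(r_i) mod 11^{i+2}, where f′(x) = 3x². Iterate:
  r_0 = 10 (mod 11)
  r_1 = 98 (mod 121)
Final: r = 98 with f(r) ≡ 0 mod 11^2.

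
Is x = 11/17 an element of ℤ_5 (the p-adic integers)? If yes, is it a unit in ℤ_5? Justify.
x ∈ ℤ_5^× (unit); v_5(x) = 0

ℤ_5 = {x ∈ ℚ_5 : v_5(x) ≥ 0} and ℤ_5^× = {x ∈ ℤ_5 : v_5(x) = 0}. Here v_5(11/17) = v_5(num) − v_5(den) = 0; compare against these criteria.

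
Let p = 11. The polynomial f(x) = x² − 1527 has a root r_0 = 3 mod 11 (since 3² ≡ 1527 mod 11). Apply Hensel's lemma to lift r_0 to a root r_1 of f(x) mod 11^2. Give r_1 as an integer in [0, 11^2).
r_1 = 14 (mod 121)

Hensel's recurrence: r_{i+1} = r_i − f(r_i)·(f′(r_i))^{-1} mod 11^{i+2}, with f′(x) = 2x. Iterate:
  r_0 = 3 (mod 11)
  r_1 = 14 (mod 121)
Final: r_1 = 14, and one checks f(r_1) ≡ 0 mod 11^2.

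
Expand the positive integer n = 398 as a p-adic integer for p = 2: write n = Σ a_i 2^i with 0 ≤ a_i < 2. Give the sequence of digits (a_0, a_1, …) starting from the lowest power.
(a_0, a_1, …) = (0, 1, 1, 1, 0, 0, 0, 1, 1)

Repeated division by 2 gives the digits low-to-high: 398 = 1·2^1 + 1·2^2 + 1·2^3 + 1·2^7 + 1·2^8. Digit sequence: (0, 1, 1, 1, 0, 0, 0, 1, 1).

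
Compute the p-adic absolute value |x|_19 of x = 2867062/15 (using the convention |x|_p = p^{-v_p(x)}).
|2867062/15|_19 = 1/130321

Step 1 — compute v_19(x) by factoring powers of 19 out of the numerator and denominator: v_19(2867062/15) = 4. Step 2 — apply |x|_p = p^{-v_p(x)} = 19^{-4} = 1/130321.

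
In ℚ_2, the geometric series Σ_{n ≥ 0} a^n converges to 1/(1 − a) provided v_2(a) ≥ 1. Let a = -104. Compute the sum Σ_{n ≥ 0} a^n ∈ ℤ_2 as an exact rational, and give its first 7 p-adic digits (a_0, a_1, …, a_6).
Σ a^n = 1/(1 − a) = 1/105;  first 7 digits = (1, 0, 0, 1, 1, 0, 1)

v_2(a) = 3 ≥ 1, so the series converges in ℤ_2 to 1/(1 − a) = 1/(1 − (-104)) = 1/105. Expand this rational in ℤ_2: compute digits iteratively via d_i = x_i mod 2, x_{i+1} = (x_i − d_i)/2. The first 7 digits are (1, 0, 0, 1, 1, 0, 1).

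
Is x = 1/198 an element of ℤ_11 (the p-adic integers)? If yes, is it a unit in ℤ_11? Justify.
x ∉ ℤ_11 (v_11(x) = -1 < 0)

ℤ_11 = {x ∈ ℚ_11 : v_11(x) ≥ 0} and ℤ_11^× = {x ∈ ℤ_11 : v_11(x) = 0}. Here v_11(1/198) = v_11(num) − v_11(den) = -1; compare against these criteria.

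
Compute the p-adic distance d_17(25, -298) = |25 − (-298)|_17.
d_17(25, -298) = 1/17

Step 1 — x − y = 25 − (-298) = 323. Step 2 — v_17(323) = 1 (factor: 323 = (17^1 · 19); the sign does not affect v_p). Step 3 — |x − y|_17 = 17^{-1} = 1/17.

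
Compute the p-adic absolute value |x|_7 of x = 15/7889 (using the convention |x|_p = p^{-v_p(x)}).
|15/7889|_7 = 343

Step 1 — compute v_7(x) by factoring powers of 7 out of the numerator and denominator: v_7(15/7889) = -3. Step 2 — apply |x|_p = p^{-v_p(x)} = 7^{3} = 343.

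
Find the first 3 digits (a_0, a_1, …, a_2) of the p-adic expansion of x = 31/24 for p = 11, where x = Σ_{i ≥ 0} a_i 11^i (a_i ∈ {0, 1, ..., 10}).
(a_0, …, a_2) = (10, 7, 8)

v_11(31/24) = 0 (numerator and denominator both coprime to 11), so x ∈ ℤ_11^×. Compute digits iteratively via a_i = x_i mod 11, x_{i+1} = (x_i − a_i)/11, with x_0 = x:
  x_0 = 31/24;  a_0 = 10;  x_1 = (x_0 − 10)/11 = -19/24
  x_1 = -19/24;  a_1 = 7;  x_2 = (x_1 − 7)/11 = -17/24
  x_2 = -17/24;  a_2 = 8;  x_3 = (x_2 − 8)/11 = -19/24
Digits: (10, 7, 8).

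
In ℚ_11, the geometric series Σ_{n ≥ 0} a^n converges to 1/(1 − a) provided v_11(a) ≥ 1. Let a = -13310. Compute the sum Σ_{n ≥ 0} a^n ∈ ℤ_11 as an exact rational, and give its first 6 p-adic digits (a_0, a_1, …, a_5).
Σ a^n = 1/(1 − a) = 1/13311;  first 6 digits = (1, 0, 0, 1, 10, 10)

v_11(a) = 3 ≥ 1, so the series converges in ℤ_11 to 1/(1 − a) = 1/(1 − (-13310)) = 1/13311. Expand this rational in ℤ_11: compute digits iteratively via d_i = x_i mod 11, x_{i+1} = (x_i − d_i)/11. The first 6 digits are (1, 0, 0, 1, 10, 10).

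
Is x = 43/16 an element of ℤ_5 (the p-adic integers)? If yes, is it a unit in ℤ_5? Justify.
x ∈ ℤ_5^× (unit); v_5(x) = 0

ℤ_5 = {x ∈ ℚ_5 : v_5(x) ≥ 0} and ℤ_5^× = {x ∈ ℤ_5 : v_5(x) = 0}. Here v_5(43/16) = v_5(num) − v_5(den) = 0; compare against these criteria.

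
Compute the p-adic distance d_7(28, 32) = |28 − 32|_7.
d_7(28, 32) = 1

Step 1 — x − y = 28 − 32 = -4. Step 2 — v_7(-4) = 0 (factor: -4 = −(7^0 · 4); the sign does not affect v_p). Step 3 — |x − y|_7 = 7^{0} = 1.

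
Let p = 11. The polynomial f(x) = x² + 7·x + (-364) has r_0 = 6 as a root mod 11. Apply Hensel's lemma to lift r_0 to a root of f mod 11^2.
r_1 = 72 (mod 121)

Hensel: r_{i+1} = r_i − f(r_i)·(f′(r_i))^{-1} mod 11^{i+2}, f′(x) = 2x + 7. Iterate:
  r_0 = 6 (mod 11)
  r_1 = 72 (mod 121)
Final: r = 72 satisfies f(r) ≡ 0 mod 11^2.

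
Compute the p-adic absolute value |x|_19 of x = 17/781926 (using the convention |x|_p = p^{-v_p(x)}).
|17/781926|_19 = 130321

Step 1 — compute v_19(x) by factoring powers of 19 out of the numerator and denominator: v_19(17/781926) = -4. Step 2 — apply |x|_p = p^{-v_p(x)} = 19^{4} = 130321.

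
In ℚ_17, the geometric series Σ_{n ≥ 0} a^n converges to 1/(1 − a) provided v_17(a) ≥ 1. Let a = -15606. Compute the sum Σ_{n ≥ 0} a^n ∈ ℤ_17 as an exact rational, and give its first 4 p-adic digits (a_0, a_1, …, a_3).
Σ a^n = 1/(1 − a) = 1/15607;  first 4 digits = (1, 0, 14, 13)

v_17(a) = 2 ≥ 1, so the series converges in ℤ_17 to 1/(1 − a) = 1/(1 − (-15606)) = 1/15607. Expand this rational in ℤ_17: compute digits iteratively via d_i = x_i mod 17, x_{i+1} = (x_i − d_i)/17. The first 4 digits are (1, 0, 14, 13).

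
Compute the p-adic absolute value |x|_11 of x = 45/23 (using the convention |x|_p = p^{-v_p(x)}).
|45/23|_11 = 1

Step 1 — compute v_11(x) by factoring powers of 11 out of the numerator and denominator: v_11(45/23) = 0. Step 2 — apply |x|_p = p^{-v_p(x)} = 11^{0} = 1.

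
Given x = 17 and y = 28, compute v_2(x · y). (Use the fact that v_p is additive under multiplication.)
v_2(476) = 2

v_p(x) = 0 (factor: 17 = 2^0 · 17); v_p(y) = 2 (factor: 28 = 2^2 · 7). Additivity: v_p(xy) = v_p(x) + v_p(y) = 0 + 2 = 2. (Direct check: xy = 476 = 2^2 · (119).)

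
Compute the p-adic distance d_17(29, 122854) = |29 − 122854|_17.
d_17(29, 122854) = 1/4913

Step 1 — x − y = 29 − 122854 = -122825. Step 2 — v_17(-122825) = 3 (factor: -122825 = −(17^3 · 25); the sign does not affect v_p). Step 3 — |x − y|_17 = 17^{-3} = 1/4913.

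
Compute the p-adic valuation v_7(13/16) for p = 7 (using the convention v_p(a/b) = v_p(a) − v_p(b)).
v_7(13/16) = 0

Factor powers of 7 from the numerator and denominator of the reduced fraction: 13 = 7^0 · 13 and 16 = 7^0 · 16. Apply v_p(a/b) = v_p(a) − v_p(b): v_7(13/16) = 0 − 0 = 0.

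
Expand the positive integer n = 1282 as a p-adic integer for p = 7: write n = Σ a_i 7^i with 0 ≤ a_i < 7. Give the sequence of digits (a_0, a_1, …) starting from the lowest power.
(a_0, a_1, …) = (1, 1, 5, 3)

Repeated division by 7 gives the digits low-to-high: 1282 = 1 + 1·7^1 + 5·7^2 + 3·7^3. Digit sequence: (1, 1, 5, 3).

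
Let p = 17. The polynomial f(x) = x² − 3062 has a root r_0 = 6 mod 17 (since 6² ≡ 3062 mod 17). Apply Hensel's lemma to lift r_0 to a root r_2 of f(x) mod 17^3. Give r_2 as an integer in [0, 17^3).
r_2 = 2522 (mod 4913)

Hensel's recurrence: r_{i+1} = r_i − f(r_i)·(f′(r_i))^{-1} mod 17^{i+2}, with f′(x) = 2x. Iterate:
  r_0 = 6 (mod 17)
  r_1 = 210 (mod 289)
  r_2 = 2522 (mod 4913)
Final: r_2 = 2522, and one checks f(r_2) ≡ 0 mod 17^3.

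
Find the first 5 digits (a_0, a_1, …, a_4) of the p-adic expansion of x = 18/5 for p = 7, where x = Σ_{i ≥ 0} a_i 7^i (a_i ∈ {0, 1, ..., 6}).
(a_0, …, a_4) = (5, 4, 5, 2, 1)

v_7(18/5) = 0 (numerator and denominator both coprime to 7), so x ∈ ℤ_7^×. Compute digits iteratively via a_i = x_i mod 7, x_{i+1} = (x_i − a_i)/7, with x_0 = x:
  x_0 = 18/5;  a_0 = 5;  x_1 = (x_0 − 5)/7 = -1/5
  x_1 = -1/5;  a_1 = 4;  x_2 = (x_1 − 4)/7 = -3/5
  x_2 = -3/5;  a_2 = 5;  x_3 = (x_2 − 5)/7 = -4/5
  x_3 = -4/5;  a_3 = 2;  x_4 = (x_3 − 2)/7 = -2/5
  x_4 = -2/5;  a_4 = 1;  x_5 = (x_4 − 1)/7 = -1/5
Digits: (5, 4, 5, 2, 1).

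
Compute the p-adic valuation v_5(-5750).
v_5(-5750) = 3

v_5(n) is the largest exponent k such that 5^k divides n. Factor out: -5750 = -5^3 · 46. (Sign doesn't affect v_p.) So v_5(-5750) = 3.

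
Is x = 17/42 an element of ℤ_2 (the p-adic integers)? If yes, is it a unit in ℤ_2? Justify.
x ∉ ℤ_2 (v_2(x) = -1 < 0)

ℤ_2 = {x ∈ ℚ_2 : v_2(x) ≥ 0} and ℤ_2^× = {x ∈ ℤ_2 : v_2(x) = 0}. Here v_2(17/42) = v_2(num) − v_2(den) = -1; compare against these criteria.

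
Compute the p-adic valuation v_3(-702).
v_3(-702) = 3

v_3(n) is the largest exponent k such that 3^k divides n. Factor out: -702 = -3^3 · 26. (Sign doesn't affect v_p.) So v_3(-702) = 3.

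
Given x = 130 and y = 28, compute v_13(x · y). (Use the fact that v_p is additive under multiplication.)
v_13(3640) = 1

v_p(x) = 1 (factor: 130 = 13^1 · 10); v_p(y) = 0 (factor: 28 = 13^0 · 28). Additivity: v_p(xy) = v_p(x) + v_p(y) = 1 + 0 = 1. (Direct check: xy = 3640 = 13^1 · (280).)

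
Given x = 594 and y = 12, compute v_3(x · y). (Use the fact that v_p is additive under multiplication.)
v_3(7128) = 4

v_p(x) = 3 (factor: 594 = 3^3 · 22); v_p(y) = 1 (factor: 12 = 3^1 · 4). Additivity: v_p(xy) = v_p(x) + v_p(y) = 3 + 1 = 4. (Direct check: xy = 7128 = 3^4 · (88).)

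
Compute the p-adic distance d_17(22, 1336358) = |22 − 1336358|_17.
d_17(22, 1336358) = 1/83521

Step 1 — x − y = 22 − 1336358 = -1336336. Step 2 — v_17(-1336336) = 4 (factor: -1336336 = −(17^4 · 16); the sign does not affect v_p). Step 3 — |x − y|_17 = 17^{-4} = 1/83521.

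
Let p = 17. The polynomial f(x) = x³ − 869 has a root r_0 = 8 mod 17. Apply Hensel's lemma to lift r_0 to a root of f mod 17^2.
r_1 = 195 (mod 289)

Hensel: r_{i+1} = r_i − f(r_i)/f′(r_i) mod 17^{i+2}, where f′(x) = 3x². Iterate:
  r_0 = 8 (mod 17)
  r_1 = 195 (mod 289)
Final: r = 195 with f(r) ≡ 0 mod 17^2.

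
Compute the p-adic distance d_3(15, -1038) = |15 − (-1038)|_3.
d_3(15, -1038) = 1/81

Step 1 — x − y = 15 − (-1038) = 1053. Step 2 — v_3(1053) = 4 (factor: 1053 = (3^4 · 13); the sign does not affect v_p). Step 3 — |x − y|_3 = 3^{-4} = 1/81.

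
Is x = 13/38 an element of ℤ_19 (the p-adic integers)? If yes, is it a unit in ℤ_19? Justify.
x ∉ ℤ_19 (v_19(x) = -1 < 0)

ℤ_19 = {x ∈ ℚ_19 : v_19(x) ≥ 0} and ℤ_19^× = {x ∈ ℤ_19 : v_19(x) = 0}. Here v_19(13/38) = v_19(num) − v_19(den) = -1; compare against these criteria.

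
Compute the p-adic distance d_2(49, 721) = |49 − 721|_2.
d_2(49, 721) = 1/32

Step 1 — x − y = 49 − 721 = -672. Step 2 — v_2(-672) = 5 (factor: -672 = −(2^5 · 21); the sign does not affect v_p). Step 3 — |x − y|_2 = 2^{-5} = 1/32.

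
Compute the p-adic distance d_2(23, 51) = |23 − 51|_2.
d_2(23, 51) = 1/4

Step 1 — x − y = 23 − 51 = -28. Step 2 — v_2(-28) = 2 (factor: -28 = −(2^2 · 7); the sign does not affect v_p). Step 3 — |x − y|_2 = 2^{-2} = 1/4.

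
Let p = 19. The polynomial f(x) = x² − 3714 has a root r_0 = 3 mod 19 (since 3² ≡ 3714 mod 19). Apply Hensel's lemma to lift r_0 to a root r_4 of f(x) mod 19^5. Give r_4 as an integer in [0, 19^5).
r_4 = 2175104 (mod 2476099)

Hensel's recurrence: r_{i+1} = r_i − f(r_i)·(f′(r_i))^{-1} mod 19^{i+2}, with f′(x) = 2x. Iterate:
  r_0 = 3 (mod 19)
  r_1 = 79 (mod 361)
  r_2 = 801 (mod 6859)
  r_3 = 89968 (mod 130321)
  r_4 = 2175104 (mod 2476099)
Final: r_4 = 2175104, and one checks f(r_4) ≡ 0 mod 19^5.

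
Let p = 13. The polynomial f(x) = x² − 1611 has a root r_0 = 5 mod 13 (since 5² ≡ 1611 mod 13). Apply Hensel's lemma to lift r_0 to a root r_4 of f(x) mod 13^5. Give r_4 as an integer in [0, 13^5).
r_4 = 24601 (mod 371293)

Hensel's recurrence: r_{i+1} = r_i − f(r_i)·(f′(r_i))^{-1} mod 13^{i+2}, with f′(x) = 2x. Iterate:
  r_0 = 5 (mod 13)
  r_1 = 96 (mod 169)
  r_2 = 434 (mod 2197)
  r_3 = 24601 (mod 28561)
  r_4 = 24601 (mod 371293)
Final: r_4 = 24601, and one checks f(r_4) ≡ 0 mod 13^5.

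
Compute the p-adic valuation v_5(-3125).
v_5(-3125) = 5

v_5(n) is the largest exponent k such that 5^k divides n. Factor out: -3125 = -5^5 · 1. (Sign doesn't affect v_p.) So v_5(-3125) = 5.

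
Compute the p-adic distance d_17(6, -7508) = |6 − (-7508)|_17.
d_17(6, -7508) = 1/289

Step 1 — x − y = 6 − (-7508) = 7514. Step 2 — v_17(7514) = 2 (factor: 7514 = (17^2 · 26); the sign does not affect v_p). Step 3 — |x − y|_17 = 17^{-2} = 1/289.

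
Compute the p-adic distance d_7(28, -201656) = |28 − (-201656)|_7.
d_7(28, -201656) = 1/16807

Step 1 — x − y = 28 − (-201656) = 201684. Step 2 — v_7(201684) = 5 (factor: 201684 = (7^5 · 12); the sign does not affect v_p). Step 3 — |x − y|_7 = 7^{-5} = 1/16807.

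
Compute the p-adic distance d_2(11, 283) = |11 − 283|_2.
d_2(11, 283) = 1/16

Step 1 — x − y = 11 − 283 = -272. Step 2 — v_2(-272) = 4 (factor: -272 = −(2^4 · 17); the sign does not affect v_p). Step 3 — |x − y|_2 = 2^{-4} = 1/16.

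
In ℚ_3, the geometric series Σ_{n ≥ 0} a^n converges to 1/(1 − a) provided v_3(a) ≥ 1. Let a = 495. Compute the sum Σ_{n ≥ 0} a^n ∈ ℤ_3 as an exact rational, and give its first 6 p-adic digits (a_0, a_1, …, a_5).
Σ a^n = 1/(1 − a) = -1/494;  first 6 digits = (1, 0, 1, 0, 1, 2)

v_3(a) = 2 ≥ 1, so the series converges in ℤ_3 to 1/(1 − a) = 1/(1 − 495) = -1/494. Expand this rational in ℤ_3: compute digits iteratively via d_i = x_i mod 3, x_{i+1} = (x_i − d_i)/3. The first 6 digits are (1, 0, 1, 0, 1, 2).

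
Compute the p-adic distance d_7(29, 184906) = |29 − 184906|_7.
d_7(29, 184906) = 1/16807

Step 1 — x − y = 29 − 184906 = -184877. Step 2 — v_7(-184877) = 5 (factor: -184877 = −(7^5 · 11); the sign does not affect v_p). Step 3 — |x − y|_7 = 7^{-5} = 1/16807.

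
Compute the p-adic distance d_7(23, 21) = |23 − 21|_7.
d_7(23, 21) = 1

Step 1 — x − y = 23 − 21 = 2. Step 2 — v_7(2) = 0 (factor: 2 = (7^0 · 2); the sign does not affect v_p). Step 3 — |x − y|_7 = 7^{0} = 1.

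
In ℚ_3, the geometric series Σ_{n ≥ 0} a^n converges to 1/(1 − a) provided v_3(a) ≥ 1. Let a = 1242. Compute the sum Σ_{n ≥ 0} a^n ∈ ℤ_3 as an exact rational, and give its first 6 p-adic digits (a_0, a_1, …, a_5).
Σ a^n = 1/(1 − a) = -1/1241;  first 6 digits = (1, 0, 0, 1, 0, 2)

v_3(a) = 3 ≥ 1, so the series converges in ℤ_3 to 1/(1 − a) = 1/(1 − 1242) = -1/1241. Expand this rational in ℤ_3: compute digits iteratively via d_i = x_i mod 3, x_{i+1} = (x_i − d_i)/3. The first 6 digits are (1, 0, 0, 1, 0, 2).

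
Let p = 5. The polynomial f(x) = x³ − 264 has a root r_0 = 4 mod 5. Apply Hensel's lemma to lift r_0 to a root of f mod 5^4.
r_3 = 529 (mod 625)

Hensel: r_{i+1} = r_i − f(r_i)/f′(r_i) mod 5^{i+2}, where f′(x) = 3x². Iterate:
  r_0 = 4 (mod 5)
  r_1 = 4 (mod 25)
  r_2 = 29 (mod 125)
  r_3 = 529 (mod 625)
Final: r = 529 with f(r) ≡ 0 mod 5^4.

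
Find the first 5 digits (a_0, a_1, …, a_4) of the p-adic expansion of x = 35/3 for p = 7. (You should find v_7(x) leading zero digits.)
(a_0, …, a_4) = (0, 4, 2, 2, 2)

v_7(35/3) = 1, so a_0 = ... = a_0 = 0. Factor out: x = 7^1 · u with u = 5/3 a unit in ℤ_7. Expand u iteratively via a_{v+i} = u_i mod 7, u_{i+1} = (u_i − a_{v+i})/7:
  u_0 = 5/3;  a_1 = 4;  u_1 = (u_0 − 4)/7 = -1/3
  u_1 = -1/3;  a_2 = 2;  u_2 = (u_1 − 2)/7 = -1/3
  u_2 = -1/3;  a_3 = 2;  u_3 = (u_2 − 2)/7 = -1/3
  u_3 = -1/3;  a_4 = 2;  u_4 = (u_3 − 2)/7 = -1/3
Digits: (0, 4, 2, 2, 2).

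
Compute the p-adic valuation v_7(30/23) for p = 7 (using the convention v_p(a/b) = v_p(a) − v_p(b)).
v_7(30/23) = 0

Factor powers of 7 from the numerator and denominator of the reduced fraction: 30 = 7^0 · 30 and 23 = 7^0 · 23. Apply v_p(a/b) = v_p(a) − v_p(b): v_7(30/23) = 0 − 0 = 0.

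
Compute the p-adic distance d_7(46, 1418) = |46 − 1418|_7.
d_7(46, 1418) = 1/343

Step 1 — x − y = 46 − 1418 = -1372. Step 2 — v_7(-1372) = 3 (factor: -1372 = −(7^3 · 4); the sign does not affect v_p). Step 3 — |x − y|_7 = 7^{-3} = 1/343.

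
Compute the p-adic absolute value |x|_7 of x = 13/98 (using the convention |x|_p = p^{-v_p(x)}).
|13/98|_7 = 49

Step 1 — compute v_7(x) by factoring powers of 7 out of the numerator and denominator: v_7(13/98) = -2. Step 2 — apply |x|_p = p^{-v_p(x)} = 7^{2} = 49.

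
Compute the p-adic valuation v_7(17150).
v_7(17150) = 3

v_7(n) is the largest exponent k such that 7^k divides n. Factor out: 17150 = 7^3 · 50. (Sign doesn't affect v_p.) So v_7(17150) = 3.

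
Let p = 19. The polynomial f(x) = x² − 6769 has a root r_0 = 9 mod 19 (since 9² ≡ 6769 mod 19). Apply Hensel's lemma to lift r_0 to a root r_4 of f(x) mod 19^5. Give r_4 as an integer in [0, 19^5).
r_4 = 156132 (mod 2476099)

Hensel's recurrence: r_{i+1} = r_i − f(r_i)·(f′(r_i))^{-1} mod 19^{i+2}, with f′(x) = 2x. Iterate:
  r_0 = 9 (mod 19)
  r_1 = 180 (mod 361)
  r_2 = 5234 (mod 6859)
  r_3 = 25811 (mod 130321)
  r_4 = 156132 (mod 2476099)
Final: r_4 = 156132, and one checks f(r_4) ≡ 0 mod 19^5.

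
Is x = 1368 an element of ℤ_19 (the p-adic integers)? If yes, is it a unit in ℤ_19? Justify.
x ∈ ℤ_19 but not a unit; v_19(x) = 1 > 0

ℤ_19 = {x ∈ ℚ_19 : v_19(x) ≥ 0} and ℤ_19^× = {x ∈ ℤ_19 : v_19(x) = 0}. Here v_19(1368) = v_19(num) − v_19(den) = 1; compare against these criteria.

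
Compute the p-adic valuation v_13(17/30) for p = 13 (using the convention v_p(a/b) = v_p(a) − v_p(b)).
v_13(17/30) = 0

Factor powers of 13 from the numerator and denominator of the reduced fraction: 17 = 13^0 · 17 and 30 = 13^0 · 30. Apply v_p(a/b) = v_p(a) − v_p(b): v_13(17/30) = 0 − 0 = 0.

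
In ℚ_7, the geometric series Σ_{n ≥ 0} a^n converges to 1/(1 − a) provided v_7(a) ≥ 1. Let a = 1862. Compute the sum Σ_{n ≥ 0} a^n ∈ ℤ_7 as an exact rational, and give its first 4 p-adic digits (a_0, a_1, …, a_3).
Σ a^n = 1/(1 − a) = -1/1861;  first 4 digits = (1, 0, 3, 5)

v_7(a) = 2 ≥ 1, so the series converges in ℤ_7 to 1/(1 − a) = 1/(1 − 1862) = -1/1861. Expand this rational in ℤ_7: compute digits iteratively via d_i = x_i mod 7, x_{i+1} = (x_i − d_i)/7. The first 4 digits are (1, 0, 3, 5).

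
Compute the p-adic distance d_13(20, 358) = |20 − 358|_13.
d_13(20, 358) = 1/169

Step 1 — x − y = 20 − 358 = -338. Step 2 — v_13(-338) = 2 (factor: -338 = −(13^2 · 2); the sign does not affect v_p). Step 3 — |x − y|_13 = 13^{-2} = 1/169.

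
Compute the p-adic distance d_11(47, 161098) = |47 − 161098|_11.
d_11(47, 161098) = 1/161051

Step 1 — x − y = 47 − 161098 = -161051. Step 2 — v_11(-161051) = 5 (factor: -161051 = −(11^5 · 1); the sign does not affect v_p). Step 3 — |x − y|_11 = 11^{-5} = 1/161051.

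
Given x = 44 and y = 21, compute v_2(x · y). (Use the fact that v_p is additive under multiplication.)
v_2(924) = 2

v_p(x) = 2 (factor: 44 = 2^2 · 11); v_p(y) = 0 (factor: 21 = 2^0 · 21). Additivity: v_p(xy) = v_p(x) + v_p(y) = 2 + 0 = 2. (Direct check: xy = 924 = 2^2 · (231).)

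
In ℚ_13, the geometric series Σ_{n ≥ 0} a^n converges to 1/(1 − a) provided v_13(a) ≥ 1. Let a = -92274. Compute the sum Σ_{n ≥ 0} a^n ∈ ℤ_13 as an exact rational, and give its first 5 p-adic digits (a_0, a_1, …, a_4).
Σ a^n = 1/(1 − a) = 1/92275;  first 5 digits = (1, 0, 0, 10, 9)

v_13(a) = 3 ≥ 1, so the series converges in ℤ_13 to 1/(1 − a) = 1/(1 − (-92274)) = 1/92275. Expand this rational in ℤ_13: compute digits iteratively via d_i = x_i mod 13, x_{i+1} = (x_i − d_i)/13. The first 5 digits are (1, 0, 0, 10, 9).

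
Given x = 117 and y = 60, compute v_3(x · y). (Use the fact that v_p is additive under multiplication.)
v_3(7020) = 3

v_p(x) = 2 (factor: 117 = 3^2 · 13); v_p(y) = 1 (factor: 60 = 3^1 · 20). Additivity: v_p(xy) = v_p(x) + v_p(y) = 2 + 1 = 3. (Direct check: xy = 7020 = 3^3 · (260).)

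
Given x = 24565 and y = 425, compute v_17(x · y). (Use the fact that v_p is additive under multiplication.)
v_17(10440125) = 4

v_p(x) = 3 (factor: 24565 = 17^3 · 5); v_p(y) = 1 (factor: 425 = 17^1 · 25). Additivity: v_p(xy) = v_p(x) + v_p(y) = 3 + 1 = 4. (Direct check: xy = 10440125 = 17^4 · (125).)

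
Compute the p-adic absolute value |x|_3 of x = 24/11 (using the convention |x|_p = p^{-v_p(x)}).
|24/11|_3 = 1/3

Step 1 — compute v_3(x) by factoring powers of 3 out of the numerator and denominator: v_3(24/11) = 1. Step 2 — apply |x|_p = p^{-v_p(x)} = 3^{-1} = 1/3.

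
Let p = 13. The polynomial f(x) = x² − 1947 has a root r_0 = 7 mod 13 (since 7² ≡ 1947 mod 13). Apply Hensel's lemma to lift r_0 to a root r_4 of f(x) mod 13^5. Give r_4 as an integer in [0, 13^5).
r_4 = 72378 (mod 371293)

Hensel's recurrence: r_{i+1} = r_i − f(r_i)·(f′(r_i))^{-1} mod 13^{i+2}, with f′(x) = 2x. Iterate:
  r_0 = 7 (mod 13)
  r_1 = 46 (mod 169)
  r_2 = 2074 (mod 2197)
  r_3 = 15256 (mod 28561)
  r_4 = 72378 (mod 371293)
Final: r_4 = 72378, and one checks f(r_4) ≡ 0 mod 13^5.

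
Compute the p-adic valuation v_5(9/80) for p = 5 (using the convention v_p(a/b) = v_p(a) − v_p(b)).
v_5(9/80) = -1

Factor powers of 5 from the numerator and denominator of the reduced fraction: 9 = 5^0 · 9 and 80 = 5^1 · 16. Apply v_p(a/b) = v_p(a) − v_p(b): v_5(9/80) = 0 − 1 = -1.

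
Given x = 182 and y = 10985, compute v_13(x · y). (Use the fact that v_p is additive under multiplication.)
v_13(1999270) = 4

v_p(x) = 1 (factor: 182 = 13^1 · 14); v_p(y) = 3 (factor: 10985 = 13^3 · 5). Additivity: v_p(xy) = v_p(x) + v_p(y) = 1 + 3 = 4. (Direct check: xy = 1999270 = 13^4 · (70).)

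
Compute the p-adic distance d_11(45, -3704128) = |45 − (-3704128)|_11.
d_11(45, -3704128) = 1/161051

Step 1 — x − y = 45 − (-3704128) = 3704173. Step 2 — v_11(3704173) = 5 (factor: 3704173 = (11^5 · 23); the sign does not affect v_p). Step 3 — |x − y|_11 = 11^{-5} = 1/161051.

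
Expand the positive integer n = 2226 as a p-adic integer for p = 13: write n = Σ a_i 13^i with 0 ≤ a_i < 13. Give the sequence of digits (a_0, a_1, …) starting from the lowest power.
(a_0, a_1, …) = (3, 2, 0, 1)

Repeated division by 13 gives the digits low-to-high: 2226 = 3 + 2·13^1 + 1·13^3. Digit sequence: (3, 2, 0, 1).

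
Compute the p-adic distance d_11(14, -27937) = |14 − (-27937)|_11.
d_11(14, -27937) = 1/1331

Step 1 — x − y = 14 − (-27937) = 27951. Step 2 — v_11(27951) = 3 (factor: 27951 = (11^3 · 21); the sign does not affect v_p). Step 3 — |x − y|_11 = 11^{-3} = 1/1331.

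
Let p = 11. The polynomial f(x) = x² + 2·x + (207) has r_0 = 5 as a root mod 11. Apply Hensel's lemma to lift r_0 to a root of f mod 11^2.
r_1 = 5 (mod 121)

Hensel: r_{i+1} = r_i − f(r_i)·(f′(r_i))^{-1} mod 11^{i+2}, f′(x) = 2x + 2. Iterate:
  r_0 = 5 (mod 11)
  r_1 = 5 (mod 121)
Final: r = 5 satisfies f(r) ≡ 0 mod 11^2.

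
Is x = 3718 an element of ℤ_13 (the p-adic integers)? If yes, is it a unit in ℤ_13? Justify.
x ∈ ℤ_13 but not a unit; v_13(x) = 2 > 0

ℤ_13 = {x ∈ ℚ_13 : v_13(x) ≥ 0} and ℤ_13^× = {x ∈ ℤ_13 : v_13(x) = 0}. Here v_13(3718) = v_13(num) − v_13(den) = 2; compare against these criteria.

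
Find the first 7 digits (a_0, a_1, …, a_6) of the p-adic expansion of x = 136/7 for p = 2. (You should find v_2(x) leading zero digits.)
(a_0, …, a_6) = (0, 0, 0, 1, 1, 1, 0)

v_2(136/7) = 3, so a_0 = ... = a_2 = 0. Factor out: x = 2^3 · u with u = 17/7 a unit in ℤ_2. Expand u iteratively via a_{v+i} = u_i mod 2, u_{i+1} = (u_i − a_{v+i})/2:
  u_0 = 17/7;  a_3 = 1;  u_1 = (u_0 − 1)/2 = 5/7
  u_1 = 5/7;  a_4 = 1;  u_2 = (u_1 − 1)/2 = -1/7
  u_2 = -1/7;  a_5 = 1;  u_3 = (u_2 − 1)/2 = -4/7
  u_3 = -4/7;  a_6 = 0;  u_4 = (u_3 − 0)/2 = -2/7
Digits: (0, 0, 0, 1, 1, 1, 0).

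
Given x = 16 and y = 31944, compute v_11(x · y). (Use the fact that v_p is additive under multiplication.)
v_11(511104) = 3

v_p(x) = 0 (factor: 16 = 11^0 · 16); v_p(y) = 3 (factor: 31944 = 11^3 · 24). Additivity: v_p(xy) = v_p(x) + v_p(y) = 0 + 3 = 3. (Direct check: xy = 511104 = 11^3 · (384).)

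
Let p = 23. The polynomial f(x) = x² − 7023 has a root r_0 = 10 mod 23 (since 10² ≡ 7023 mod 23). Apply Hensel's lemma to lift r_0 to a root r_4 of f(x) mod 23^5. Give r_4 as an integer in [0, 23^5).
r_4 = 3377836 (mod 6436343)

Hensel's recurrence: r_{i+1} = r_i − f(r_i)·(f′(r_i))^{-1} mod 23^{i+2}, with f′(x) = 2x. Iterate:
  r_0 = 10 (mod 23)
  r_1 = 171 (mod 529)
  r_2 = 7577 (mod 12167)
  r_3 = 19744 (mod 279841)
  r_4 = 3377836 (mod 6436343)
Final: r_4 = 3377836, and one checks f(r_4) ≡ 0 mod 23^5.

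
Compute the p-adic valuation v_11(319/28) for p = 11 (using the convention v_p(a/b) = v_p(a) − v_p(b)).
v_11(319/28) = 1

Factor powers of 11 from the numerator and denominator of the reduced fraction: 319 = 11^1 · 29 and 28 = 11^0 · 28. Apply v_p(a/b) = v_p(a) − v_p(b): v_11(319/28) = 1 − 0 = 1.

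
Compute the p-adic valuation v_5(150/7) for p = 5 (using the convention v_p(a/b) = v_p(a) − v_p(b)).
v_5(150/7) = 2

Factor powers of 5 from the numerator and denominator of the reduced fraction: 150 = 5^2 · 6 and 7 = 5^0 · 7. Apply v_p(a/b) = v_p(a) − v_p(b): v_5(150/7) = 2 − 0 = 2.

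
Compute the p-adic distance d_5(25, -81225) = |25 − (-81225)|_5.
d_5(25, -81225) = 1/3125

Step 1 — x − y = 25 − (-81225) = 81250. Step 2 — v_5(81250) = 5 (factor: 81250 = (5^5 · 26); the sign does not affect v_p). Step 3 — |x − y|_5 = 5^{-5} = 1/3125.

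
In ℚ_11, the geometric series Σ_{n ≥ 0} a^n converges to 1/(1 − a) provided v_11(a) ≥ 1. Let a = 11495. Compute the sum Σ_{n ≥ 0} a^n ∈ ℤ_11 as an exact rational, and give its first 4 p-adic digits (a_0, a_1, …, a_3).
Σ a^n = 1/(1 − a) = -1/11494;  first 4 digits = (1, 0, 7, 8)

v_11(a) = 2 ≥ 1, so the series converges in ℤ_11 to 1/(1 − a) = 1/(1 − 11495) = -1/11494. Expand this rational in ℤ_11: compute digits iteratively via d_i = x_i mod 11, x_{i+1} = (x_i − d_i)/11. The first 4 digits are (1, 0, 7, 8).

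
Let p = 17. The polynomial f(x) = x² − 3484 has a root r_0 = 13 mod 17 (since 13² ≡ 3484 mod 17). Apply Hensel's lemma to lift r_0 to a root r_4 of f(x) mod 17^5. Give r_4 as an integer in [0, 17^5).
r_4 = 1043575 (mod 1419857)

Hensel's recurrence: r_{i+1} = r_i − f(r_i)·(f′(r_i))^{-1} mod 17^{i+2}, with f′(x) = 2x. Iterate:
  r_0 = 13 (mod 17)
  r_1 = 285 (mod 289)
  r_2 = 2019 (mod 4913)
  r_3 = 41323 (mod 83521)
  r_4 = 1043575 (mod 1419857)
Final: r_4 = 1043575, and one checks f(r_4) ≡ 0 mod 17^5.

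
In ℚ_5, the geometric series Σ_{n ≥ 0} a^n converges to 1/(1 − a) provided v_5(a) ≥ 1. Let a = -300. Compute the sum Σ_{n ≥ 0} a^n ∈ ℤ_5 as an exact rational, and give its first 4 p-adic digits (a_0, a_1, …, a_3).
Σ a^n = 1/(1 − a) = 1/301;  first 4 digits = (1, 0, 3, 2)

v_5(a) = 2 ≥ 1, so the series converges in ℤ_5 to 1/(1 − a) = 1/(1 − (-300)) = 1/301. Expand this rational in ℤ_5: compute digits iteratively via d_i = x_i mod 5, x_{i+1} = (x_i − d_i)/5. The first 4 digits are (1, 0, 3, 2).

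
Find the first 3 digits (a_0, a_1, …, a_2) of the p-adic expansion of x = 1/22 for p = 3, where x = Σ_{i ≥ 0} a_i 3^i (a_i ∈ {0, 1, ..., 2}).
(a_0, …, a_2) = (1, 2, 1)

v_3(1/22) = 0 (numerator and denominator both coprime to 3), so x ∈ ℤ_3^×. Compute digits iteratively via a_i = x_i mod 3, x_{i+1} = (x_i − a_i)/3, with x_0 = x:
  x_0 = 1/22;  a_0 = 1;  x_1 = (x_0 − 1)/3 = -7/22
  x_1 = -7/22;  a_1 = 2;  x_2 = (x_1 − 2)/3 = -17/22
  x_2 = -17/22;  a_2 = 1;  x_3 = (x_2 − 1)/3 = -13/22
Digits: (1, 2, 1).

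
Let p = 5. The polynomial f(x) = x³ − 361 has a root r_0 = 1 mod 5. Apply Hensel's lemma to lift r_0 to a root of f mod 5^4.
r_3 = 96 (mod 625)

Hensel: r_{i+1} = r_i − f(r_i)/f′(r_i) mod 5^{i+2}, where f′(x) = 3x². Iterate:
  r_0 = 1 (mod 5)
  r_1 = 21 (mod 25)
  r_2 = 96 (mod 125)
  r_3 = 96 (mod 625)
Final: r = 96 with f(r) ≡ 0 mod 5^4.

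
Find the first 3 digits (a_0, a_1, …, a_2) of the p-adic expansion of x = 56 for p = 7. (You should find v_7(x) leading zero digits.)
(a_0, …, a_2) = (0, 1, 1)

v_7(56) = 1, so a_0 = ... = a_0 = 0. Factor out: x = 7^1 · u with u = 8 a unit in ℤ_7. Expand u iteratively via a_{v+i} = u_i mod 7, u_{i+1} = (u_i − a_{v+i})/7:
  u_0 = 8;  a_1 = 1;  u_1 = (u_0 − 1)/7 = 1
  u_1 = 1;  a_2 = 1;  u_2 = (u_1 − 1)/7 = 0
Digits: (0, 1, 1).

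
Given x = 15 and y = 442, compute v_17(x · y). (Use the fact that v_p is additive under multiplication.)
v_17(6630) = 1

v_p(x) = 0 (factor: 15 = 17^0 · 15); v_p(y) = 1 (factor: 442 = 17^1 · 26). Additivity: v_p(xy) = v_p(x) + v_p(y) = 0 + 1 = 1. (Direct check: xy = 6630 = 17^1 · (390).)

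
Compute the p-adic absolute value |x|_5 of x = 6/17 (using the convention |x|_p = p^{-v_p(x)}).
|6/17|_5 = 1

Step 1 — compute v_5(x) by factoring powers of 5 out of the numerator and denominator: v_5(6/17) = 0. Step 2 — apply |x|_p = p^{-v_p(x)} = 5^{0} = 1.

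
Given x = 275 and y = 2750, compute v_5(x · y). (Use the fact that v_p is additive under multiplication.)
v_5(756250) = 5

v_p(x) = 2 (factor: 275 = 5^2 · 11); v_p(y) = 3 (factor: 2750 = 5^3 · 22). Additivity: v_p(xy) = v_p(x) + v_p(y) = 2 + 3 = 5. (Direct check: xy = 756250 = 5^5 · (242).)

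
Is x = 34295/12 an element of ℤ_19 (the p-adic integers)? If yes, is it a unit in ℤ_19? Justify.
x ∈ ℤ_19 but not a unit; v_19(x) = 3 > 0

ℤ_19 = {x ∈ ℚ_19 : v_19(x) ≥ 0} and ℤ_19^× = {x ∈ ℤ_19 : v_19(x) = 0}. Here v_19(34295/12) = v_19(num) − v_19(den) = 3; compare against these criteria.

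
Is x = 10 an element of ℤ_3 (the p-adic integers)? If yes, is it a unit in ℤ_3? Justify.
x ∈ ℤ_3^× (unit); v_3(x) = 0

ℤ_3 = {x ∈ ℚ_3 : v_3(x) ≥ 0} and ℤ_3^× = {x ∈ ℤ_3 : v_3(x) = 0}. Here v_3(10) = v_3(num) − v_3(den) = 0; compare against these criteria.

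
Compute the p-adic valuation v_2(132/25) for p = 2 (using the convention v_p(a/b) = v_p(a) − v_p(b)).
v_2(132/25) = 2

Factor powers of 2 from the numerator and denominator of the reduced fraction: 132 = 2^2 · 33 and 25 = 2^0 · 25. Apply v_p(a/b) = v_p(a) − v_p(b): v_2(132/25) = 2 − 0 = 2.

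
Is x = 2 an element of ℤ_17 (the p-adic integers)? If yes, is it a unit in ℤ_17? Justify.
x ∈ ℤ_17^× (unit); v_17(x) = 0

ℤ_17 = {x ∈ ℚ_17 : v_17(x) ≥ 0} and ℤ_17^× = {x ∈ ℤ_17 : v_17(x) = 0}. Here v_17(2) = v_17(num) − v_17(den) = 0; compare against these criteria.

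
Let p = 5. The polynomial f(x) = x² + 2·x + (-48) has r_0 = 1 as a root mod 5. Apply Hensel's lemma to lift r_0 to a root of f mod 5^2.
r_1 = 6 (mod 25)

Hensel: r_{i+1} = r_i − f(r_i)·(f′(r_i))^{-1} mod 5^{i+2}, f′(x) = 2x + 2. Iterate:
  r_0 = 1 (mod 5)
  r_1 = 6 (mod 25)
Final: r = 6 satisfies f(r) ≡ 0 mod 5^2.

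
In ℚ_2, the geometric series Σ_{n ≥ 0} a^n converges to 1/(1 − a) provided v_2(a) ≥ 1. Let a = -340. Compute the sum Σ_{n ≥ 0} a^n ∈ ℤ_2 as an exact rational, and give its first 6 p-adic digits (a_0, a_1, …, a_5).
Σ a^n = 1/(1 − a) = 1/341;  first 6 digits = (1, 0, 1, 1, 1, 1)

v_2(a) = 2 ≥ 1, so the series converges in ℤ_2 to 1/(1 − a) = 1/(1 − (-340)) = 1/341. Expand this rational in ℤ_2: compute digits iteratively via d_i = x_i mod 2, x_{i+1} = (x_i − d_i)/2. The first 6 digits are (1, 0, 1, 1, 1, 1).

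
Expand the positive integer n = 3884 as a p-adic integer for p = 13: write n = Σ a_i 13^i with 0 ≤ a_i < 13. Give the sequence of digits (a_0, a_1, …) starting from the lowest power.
(a_0, a_1, …) = (10, 12, 9, 1)

Repeated division by 13 gives the digits low-to-high: 3884 = 10 + 12·13^1 + 9·13^2 + 1·13^3. Digit sequence: (10, 12, 9, 1).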